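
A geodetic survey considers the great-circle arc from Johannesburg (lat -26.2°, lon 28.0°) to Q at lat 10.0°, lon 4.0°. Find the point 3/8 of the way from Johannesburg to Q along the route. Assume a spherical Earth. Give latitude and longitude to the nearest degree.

The haversine formula gives a central angle δ ≈ 0.752 rad (43.1°) between the endpoints.
Interpolate at f = 3/8 with slerp weights a = sin((1−f)δ)/sin δ ≈ 0.663, b = sin(fδ)/sin δ ≈ 0.407.
p = a·p₁ + b·p₂ ≈ (0.925, 0.307, -0.222); φ = arcsin(p_z) ≈ -12.82°, λ = atan2(p_y, p_x) ≈ 18.37°.

≈ lat -13°, lon 18°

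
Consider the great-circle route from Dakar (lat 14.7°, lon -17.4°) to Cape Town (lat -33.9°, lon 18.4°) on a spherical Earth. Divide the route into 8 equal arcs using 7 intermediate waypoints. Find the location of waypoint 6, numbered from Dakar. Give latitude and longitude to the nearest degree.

Convert each endpoint to a unit vector on the sphere (x = cos φ cos λ, y = cos φ sin λ, z = sin φ).
The central angle between the endpoints is δ = arccos(p₁·p₂) ≈ 1.036 rad (59.4°).
Interpolate at f = 6/8 with slerp weights a = sin((1−f)δ)/sin δ ≈ 0.298, b = sin(fδ)/sin δ ≈ 0.815.
p = a·p₁ + b·p₂ ≈ (0.917, 0.127, -0.379); φ = arcsin(p_z) ≈ -22.27°, λ = atan2(p_y, p_x) ≈ 7.91°.

≈ lat -22°, lon 8°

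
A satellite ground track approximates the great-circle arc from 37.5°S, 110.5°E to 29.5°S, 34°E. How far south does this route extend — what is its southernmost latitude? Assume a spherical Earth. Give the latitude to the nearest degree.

≈ 41°S

The great circle lies in the plane with unit normal n̂ = (p₁ × p₂)/|p₁ × p₂|.
Here n̂_z ≈ -0.757; the vertex latitude is φ_max = arccos|n̂_z| ≈ 40.8°.
Check via Clairaut: cos φ_max = |cos φ₁| · sin C = cos(37.5°)·sin(107.5°) ≈ 0.757, again giving ≈ 40.8°.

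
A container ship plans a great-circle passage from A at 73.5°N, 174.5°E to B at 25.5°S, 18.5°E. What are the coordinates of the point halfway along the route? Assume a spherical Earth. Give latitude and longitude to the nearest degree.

≈ 39°N, 29°E

From cos δ = sin φ₁ sin φ₂ + cos φ₁ cos φ₂ cos Δλ, the central angle is δ ≈ 2.274 rad (130.3°).
Interpolate at f = 1/2 with slerp weights a = sin((1−f)δ)/sin δ ≈ 1.190, b = sin(fδ)/sin δ ≈ 1.190.
p = a·p₁ + b·p₂ ≈ (0.682, 0.373, 0.629); φ = arcsin(p_z) ≈ 38.96°, λ = atan2(p_y, p_x) ≈ 28.68°.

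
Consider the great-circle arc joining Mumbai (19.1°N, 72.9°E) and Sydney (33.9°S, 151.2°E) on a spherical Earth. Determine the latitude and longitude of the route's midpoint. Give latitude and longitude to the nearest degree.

≈ (9°S, 109°E)

Write both endpoints as unit vectors p₁, p₂ with components (cos φ cos λ, cos φ sin λ, sin φ).
The central angle between the endpoints is δ = arccos(p₁·p₂) ≈ 1.594 rad (91.3°).
Interpolate at f = 1/2 with slerp weights a = sin((1−f)δ)/sin δ ≈ 0.716, b = sin(fδ)/sin δ ≈ 0.716.
p = a·p₁ + b·p₂ ≈ (-0.322, 0.932, -0.165); φ = arcsin(p_z) ≈ -9.49°, λ = atan2(p_y, p_x) ≈ 109.03°.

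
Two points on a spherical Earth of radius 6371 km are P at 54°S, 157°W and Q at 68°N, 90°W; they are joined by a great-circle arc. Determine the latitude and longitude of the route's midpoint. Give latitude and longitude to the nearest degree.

Write both endpoints as unit vectors p₁, p₂ with components (cos φ cos λ, cos φ sin λ, sin φ).
The central angle between the endpoints is δ = arccos(p₁·p₂) ≈ 2.297 rad (131.6°).
Interpolate at f = 1/2 with slerp weights a = sin((1−f)δ)/sin δ ≈ 1.220, b = sin(fδ)/sin δ ≈ 1.220.
p = a·p₁ + b·p₂ ≈ (-0.660, -0.737, 0.144); φ = arcsin(p_z) ≈ 8.29°, λ = atan2(p_y, p_x) ≈ -131.84°.

≈ 8°N, 132°W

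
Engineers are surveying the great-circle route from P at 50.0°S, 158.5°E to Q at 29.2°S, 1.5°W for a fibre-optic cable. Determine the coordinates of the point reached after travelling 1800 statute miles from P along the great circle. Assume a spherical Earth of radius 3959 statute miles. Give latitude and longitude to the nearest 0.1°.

Write both endpoints as unit vectors p₁, p₂ with components (cos φ cos λ, cos φ sin λ, sin φ).
The central angle between the endpoints is δ = arccos(p₁·p₂) ≈ 1.725 rad (98.8°). The total great-circle distance is δ·R ≈ 1.725 × 3959 ≈ 6829 mi, so the target fraction is f = 1800/6829 ≈ 0.264.
Interpolate at f ≈ 0.264 with slerp weights a = sin((1−f)δ)/sin δ ≈ 0.967, b = sin(fδ)/sin δ ≈ 0.444.
p = a·p₁ + b·p₂ ≈ (-0.190, 0.218, -0.957); φ = arcsin(p_z) ≈ -73.20°, λ = atan2(p_y, p_x) ≈ 131.17°.

≈ 73.2°S, 131.2°E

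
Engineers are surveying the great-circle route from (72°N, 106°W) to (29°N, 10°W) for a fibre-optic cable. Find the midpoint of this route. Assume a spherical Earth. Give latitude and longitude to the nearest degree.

Convert each endpoint to a unit vector on the sphere (x = cos φ cos λ, y = cos φ sin λ, z = sin φ).
The central angle between the endpoints is δ = arccos(p₁·p₂) ≈ 1.123 rad (64.4°).
Interpolate at f = 1/2 with slerp weights a = sin((1−f)δ)/sin δ ≈ 0.591, b = sin(fδ)/sin δ ≈ 0.591.
p = a·p₁ + b·p₂ ≈ (0.458, -0.265, 0.848); φ = arcsin(p_z) ≈ 58.02°, λ = atan2(p_y, p_x) ≈ -30.04°.

≈ (58°N, 30°W)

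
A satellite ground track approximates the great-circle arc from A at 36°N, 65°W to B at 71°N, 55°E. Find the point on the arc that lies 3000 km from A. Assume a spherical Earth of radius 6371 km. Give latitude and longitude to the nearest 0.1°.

Write both endpoints as unit vectors p₁, p₂ with components (cos φ cos λ, cos φ sin λ, sin φ).
The central angle between the endpoints is δ = arccos(p₁·p₂) ≈ 1.133 rad (64.9°). The total great-circle distance is δ·R ≈ 1.133 × 6371 ≈ 7217 km, so the target fraction is f = 3000/7217 ≈ 0.416.
Interpolate at f ≈ 0.416 with slerp weights a = sin((1−f)δ)/sin δ ≈ 0.679, b = sin(fδ)/sin δ ≈ 0.501.
p = a·p₁ + b·p₂ ≈ (0.326, -0.364, 0.873); φ = arcsin(p_z) ≈ 60.76°, λ = atan2(p_y, p_x) ≈ -48.19°.

≈ 60.8°N, 48.2°W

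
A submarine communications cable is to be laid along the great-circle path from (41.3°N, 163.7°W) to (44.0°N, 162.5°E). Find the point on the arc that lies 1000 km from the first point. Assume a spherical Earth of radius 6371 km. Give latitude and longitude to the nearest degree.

≈ (43°N, 176°W)

From cos δ = sin φ₁ sin φ₂ + cos φ₁ cos φ₂ cos Δλ, the central angle is δ ≈ 0.433 rad (24.8°). The total great-circle distance is δ·R ≈ 0.433 × 6371 ≈ 2761 km, so the target fraction is f = 1000/2761 ≈ 0.362.
Interpolate at f ≈ 0.362 with slerp weights a = sin((1−f)δ)/sin δ ≈ 0.650, b = sin(fδ)/sin δ ≈ 0.372.
p = a·p₁ + b·p₂ ≈ (-0.724, -0.057, 0.688); φ = arcsin(p_z) ≈ 43.43°, λ = atan2(p_y, p_x) ≈ -175.54°.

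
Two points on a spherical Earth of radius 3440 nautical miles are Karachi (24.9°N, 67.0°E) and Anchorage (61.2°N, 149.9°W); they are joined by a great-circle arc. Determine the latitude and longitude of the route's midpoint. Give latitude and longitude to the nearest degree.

Convert each endpoint to a unit vector on the sphere (x = cos φ cos λ, y = cos φ sin λ, z = sin φ).
The central angle between the endpoints is δ = arccos(p₁·p₂) ≈ 1.551 rad (88.9°).
Interpolate at f = 1/2 with slerp weights a = sin((1−f)δ)/sin δ ≈ 0.700, b = sin(fδ)/sin δ ≈ 0.700.
p = a·p₁ + b·p₂ ≈ (-0.044, 0.416, 0.909); φ = arcsin(p_z) ≈ 65.30°, λ = atan2(p_y, p_x) ≈ 96.00°.

≈ 65°N, 96°E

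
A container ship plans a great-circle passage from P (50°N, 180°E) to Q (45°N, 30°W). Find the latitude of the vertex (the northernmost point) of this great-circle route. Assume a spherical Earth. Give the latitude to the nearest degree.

≈ 77°N

The great circle lies in the plane with unit normal n̂ = (p₁ × p₂)/|p₁ × p₂|.
Here n̂_z ≈ +0.230; the vertex latitude is φ_max = arccos|n̂_z| ≈ 76.7°.
Check via Clairaut: cos φ_max = |cos φ₁| · sin C = cos(50.0°)·sin(20.9°) ≈ 0.230, again giving ≈ 76.7°.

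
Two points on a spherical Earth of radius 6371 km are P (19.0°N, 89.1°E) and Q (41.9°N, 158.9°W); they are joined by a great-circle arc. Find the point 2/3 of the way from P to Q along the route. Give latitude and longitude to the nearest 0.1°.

≈ (49.1°N, 157.6°E)

Write both endpoints as unit vectors p₁, p₂ with components (cos φ cos λ, cos φ sin λ, sin φ).
The central angle between the endpoints is δ = arccos(p₁·p₂) ≈ 1.617 rad (92.6°).
Interpolate at f = 2/3 with slerp weights a = sin((1−f)δ)/sin δ ≈ 0.514, b = sin(fδ)/sin δ ≈ 0.882.
p = a·p₁ + b·p₂ ≈ (-0.605, 0.249, 0.756); φ = arcsin(p_z) ≈ 49.14°, λ = atan2(p_y, p_x) ≈ 157.59°.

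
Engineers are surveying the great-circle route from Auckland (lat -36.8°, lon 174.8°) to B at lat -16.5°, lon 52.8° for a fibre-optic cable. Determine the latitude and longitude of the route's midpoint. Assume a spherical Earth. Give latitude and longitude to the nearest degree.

≈ lat -46°, lon 105°

Write both endpoints as unit vectors p₁, p₂ with components (cos φ cos λ, cos φ sin λ, sin φ).
The central angle between the endpoints is δ = arccos(p₁·p₂) ≈ 1.810 rad (103.7°).
Interpolate at f = 1/2 with slerp weights a = sin((1−f)δ)/sin δ ≈ 0.809, b = sin(fδ)/sin δ ≈ 0.809.
p = a·p₁ + b·p₂ ≈ (-0.176, 0.677, -0.715); φ = arcsin(p_z) ≈ -45.62°, λ = atan2(p_y, p_x) ≈ 104.59°.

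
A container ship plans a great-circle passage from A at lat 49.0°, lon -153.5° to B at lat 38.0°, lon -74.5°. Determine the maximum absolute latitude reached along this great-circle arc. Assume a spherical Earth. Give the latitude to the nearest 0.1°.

≈ 52.1°

The great circle lies in the plane with unit normal n̂ = (p₁ × p₂)/|p₁ × p₂|.
Here n̂_z ≈ +0.614; the vertex latitude is φ_max = arccos|n̂_z| ≈ 52.1°.
Check via Clairaut: cos φ_max = |cos φ₁| · sin C = cos(49.0°)·sin(69.4°) ≈ 0.614, again giving ≈ 52.1°.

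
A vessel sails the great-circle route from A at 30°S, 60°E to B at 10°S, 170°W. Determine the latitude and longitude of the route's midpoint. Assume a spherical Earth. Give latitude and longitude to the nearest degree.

≈ 40°S, 133°E

Convert each endpoint to a unit vector on the sphere (x = cos φ cos λ, y = cos φ sin λ, z = sin φ).
The central angle between the endpoints is δ = arccos(p₁·p₂) ≈ 2.050 rad (117.5°).
Interpolate at f = 1/2 with slerp weights a = sin((1−f)δ)/sin δ ≈ 0.963, b = sin(fδ)/sin δ ≈ 0.963.
p = a·p₁ + b·p₂ ≈ (-0.517, 0.558, -0.649); φ = arcsin(p_z) ≈ -40.47°, λ = atan2(p_y, p_x) ≈ 132.84°.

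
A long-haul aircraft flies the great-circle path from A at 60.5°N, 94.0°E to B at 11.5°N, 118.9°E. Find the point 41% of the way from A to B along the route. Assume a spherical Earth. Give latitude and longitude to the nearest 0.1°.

Convert each endpoint to a unit vector on the sphere (x = cos φ cos λ, y = cos φ sin λ, z = sin φ).
The central angle between the endpoints is δ = arccos(p₁·p₂) ≈ 0.913 rad (52.3°).
Interpolate at f = 0.41 with slerp weights a = sin((1−f)δ)/sin δ ≈ 0.648, b = sin(fδ)/sin δ ≈ 0.462.
p = a·p₁ + b·p₂ ≈ (-0.241, 0.715, 0.656); φ = arcsin(p_z) ≈ 41.02°, λ = atan2(p_y, p_x) ≈ 108.64°.

≈ 41.0°N, 108.6°E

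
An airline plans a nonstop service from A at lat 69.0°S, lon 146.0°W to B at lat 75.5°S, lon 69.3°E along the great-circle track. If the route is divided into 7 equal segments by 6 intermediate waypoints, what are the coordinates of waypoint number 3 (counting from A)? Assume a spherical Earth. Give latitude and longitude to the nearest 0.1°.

The haversine formula gives a central angle δ ≈ 0.591 rad (33.8°) between the endpoints.
Interpolate at f = 3/7 with slerp weights a = sin((1−f)δ)/sin δ ≈ 0.595, b = sin(fδ)/sin δ ≈ 0.450.
p = a·p₁ + b·p₂ ≈ (-0.137, -0.014, -0.990); φ = arcsin(p_z) ≈ -82.09°, λ = atan2(p_y, p_x) ≈ -174.23°.

≈ lat 82.1°S, lon 174.2°W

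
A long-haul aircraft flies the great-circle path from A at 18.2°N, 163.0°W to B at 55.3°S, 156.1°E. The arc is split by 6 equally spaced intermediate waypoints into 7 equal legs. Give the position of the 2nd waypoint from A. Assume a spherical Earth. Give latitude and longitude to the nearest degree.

≈ 3°S, 172°W

Convert each endpoint to a unit vector on the sphere (x = cos φ cos λ, y = cos φ sin λ, z = sin φ).
The central angle between the endpoints is δ = arccos(p₁·p₂) ≈ 1.418 rad (81.3°).
Interpolate at f = 2/7 with slerp weights a = sin((1−f)δ)/sin δ ≈ 0.858, b = sin(fδ)/sin δ ≈ 0.399.
p = a·p₁ + b·p₂ ≈ (-0.987, -0.146, -0.060); φ = arcsin(p_z) ≈ -3.43°, λ = atan2(p_y, p_x) ≈ -171.56°.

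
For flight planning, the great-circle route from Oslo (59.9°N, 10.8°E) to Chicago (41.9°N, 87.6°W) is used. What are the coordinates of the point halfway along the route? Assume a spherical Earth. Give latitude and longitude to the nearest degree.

Convert each endpoint to a unit vector on the sphere (x = cos φ cos λ, y = cos φ sin λ, z = sin φ).
The central angle between the endpoints is δ = arccos(p₁·p₂) ≈ 1.020 rad (58.4°).
Interpolate at f = 1/2 with slerp weights a = sin((1−f)δ)/sin δ ≈ 0.573, b = sin(fδ)/sin δ ≈ 0.573.
p = a·p₁ + b·p₂ ≈ (0.300, -0.372, 0.878); φ = arcsin(p_z) ≈ 61.44°, λ = atan2(p_y, p_x) ≈ -51.12°.

≈ 61°N, 51°W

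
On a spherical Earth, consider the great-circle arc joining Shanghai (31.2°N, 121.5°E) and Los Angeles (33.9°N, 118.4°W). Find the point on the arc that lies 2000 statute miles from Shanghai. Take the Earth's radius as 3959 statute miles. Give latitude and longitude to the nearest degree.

Convert each endpoint to a unit vector on the sphere (x = cos φ cos λ, y = cos φ sin λ, z = sin φ).
The central angle between the endpoints is δ = arccos(p₁·p₂) ≈ 1.638 rad (93.8°). The total great-circle distance is δ·R ≈ 1.638 × 3959 ≈ 6485 mi, so the target fraction is f = 2000/6485 ≈ 0.308.
Interpolate at f ≈ 0.308 with slerp weights a = sin((1−f)δ)/sin δ ≈ 0.908, b = sin(fδ)/sin δ ≈ 0.485.
p = a·p₁ + b·p₂ ≈ (-0.597, 0.308, 0.741); φ = arcsin(p_z) ≈ 47.79°, λ = atan2(p_y, p_x) ≈ 152.73°.

≈ 48°N, 153°E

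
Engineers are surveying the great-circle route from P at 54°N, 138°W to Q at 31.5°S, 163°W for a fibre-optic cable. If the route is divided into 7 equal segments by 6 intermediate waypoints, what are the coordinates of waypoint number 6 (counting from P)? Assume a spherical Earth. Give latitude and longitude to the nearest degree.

Write both endpoints as unit vectors p₁, p₂ with components (cos φ cos λ, cos φ sin λ, sin φ).
The central angle between the endpoints is δ = arccos(p₁·p₂) ≈ 1.539 rad (88.2°).
Interpolate at f = 6/7 with slerp weights a = sin((1−f)δ)/sin δ ≈ 0.218, b = sin(fδ)/sin δ ≈ 0.969.
p = a·p₁ + b·p₂ ≈ (-0.885, -0.327, -0.330); φ = arcsin(p_z) ≈ -19.25°, λ = atan2(p_y, p_x) ≈ -159.71°.

≈ 19°S, 160°W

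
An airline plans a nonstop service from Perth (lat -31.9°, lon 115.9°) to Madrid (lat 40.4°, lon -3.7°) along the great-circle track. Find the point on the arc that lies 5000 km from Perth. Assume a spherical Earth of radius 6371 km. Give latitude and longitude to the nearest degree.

≈ lat -5°, lon 77°

Write both endpoints as unit vectors p₁, p₂ with components (cos φ cos λ, cos φ sin λ, sin φ).
The central angle between the endpoints is δ = arccos(p₁·p₂) ≈ 2.294 rad (131.4°). The total great-circle distance is δ·R ≈ 2.294 × 6371 ≈ 14615 km, so the target fraction is f = 5000/14615 ≈ 0.342.
Interpolate at f ≈ 0.342 with slerp weights a = sin((1−f)δ)/sin δ ≈ 1.331, b = sin(fδ)/sin δ ≈ 0.943.
p = a·p₁ + b·p₂ ≈ (0.223, 0.970, -0.093); φ = arcsin(p_z) ≈ -5.31°, λ = atan2(p_y, p_x) ≈ 77.08°.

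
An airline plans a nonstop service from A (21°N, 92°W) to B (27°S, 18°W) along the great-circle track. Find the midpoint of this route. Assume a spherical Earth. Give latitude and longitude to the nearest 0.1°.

Write both endpoints as unit vectors p₁, p₂ with components (cos φ cos λ, cos φ sin λ, sin φ).
The central angle between the endpoints is δ = arccos(p₁·p₂) ≈ 1.504 rad (86.2°).
Interpolate at f = 1/2 with slerp weights a = sin((1−f)δ)/sin δ ≈ 0.685, b = sin(fδ)/sin δ ≈ 0.685.
p = a·p₁ + b·p₂ ≈ (0.558, -0.827, -0.065); φ = arcsin(p_z) ≈ -3.75°, λ = atan2(p_y, p_x) ≈ -56.01°.

≈ (3.8°S, 56.0°W)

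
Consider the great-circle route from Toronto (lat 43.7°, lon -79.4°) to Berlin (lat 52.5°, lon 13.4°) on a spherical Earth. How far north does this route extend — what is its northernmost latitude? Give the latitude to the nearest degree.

≈ 59°

The great circle lies in the plane with unit normal n̂ = (p₁ × p₂)/|p₁ × p₂|.
Here n̂_z ≈ +0.517; the vertex latitude is φ_max = arccos|n̂_z| ≈ 58.9°.
Check via Clairaut: cos φ_max = |cos φ₁| · sin C = cos(43.7°)·sin(45.7°) ≈ 0.517, again giving ≈ 58.9°.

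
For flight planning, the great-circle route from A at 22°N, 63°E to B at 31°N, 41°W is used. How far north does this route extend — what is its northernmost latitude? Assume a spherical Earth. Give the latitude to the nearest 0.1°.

≈ 39.5°N

The great circle lies in the plane with unit normal n̂ = (p₁ × p₂)/|p₁ × p₂|.
Here n̂_z ≈ -0.771; the vertex latitude is φ_max = arccos|n̂_z| ≈ 39.5°.
Check via Clairaut: cos φ_max = |cos φ₁| · sin C = cos(22.0°)·sin(56.3°) ≈ 0.771, again giving ≈ 39.5°.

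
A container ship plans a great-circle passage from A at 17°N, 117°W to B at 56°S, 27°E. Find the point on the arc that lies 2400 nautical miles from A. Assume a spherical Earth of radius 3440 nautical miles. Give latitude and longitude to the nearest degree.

The haversine formula gives a central angle δ ≈ 2.312 rad (132.5°) between the endpoints. The total great-circle distance is δ·R ≈ 2.312 × 3440 ≈ 7953 nmi, so the target fraction is f = 2400/7953 ≈ 0.302.
Interpolate at f ≈ 0.302 with slerp weights a = sin((1−f)δ)/sin δ ≈ 1.354, b = sin(fδ)/sin δ ≈ 0.871.
p = a·p₁ + b·p₂ ≈ (-0.154, -0.933, -0.326); φ = arcsin(p_z) ≈ -19.02°, λ = atan2(p_y, p_x) ≈ -99.38°.

≈ 19°S, 99°W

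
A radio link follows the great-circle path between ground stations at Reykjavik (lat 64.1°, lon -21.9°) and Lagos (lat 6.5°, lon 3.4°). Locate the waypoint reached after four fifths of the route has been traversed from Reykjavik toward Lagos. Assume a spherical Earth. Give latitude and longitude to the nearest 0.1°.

Convert each endpoint to a unit vector on the sphere (x = cos φ cos λ, y = cos φ sin λ, z = sin φ).
The central angle between the endpoints is δ = arccos(p₁·p₂) ≈ 1.054 rad (60.4°).
Interpolate at f = 4/5 with slerp weights a = sin((1−f)δ)/sin δ ≈ 0.241, b = sin(fδ)/sin δ ≈ 0.859.
p = a·p₁ + b·p₂ ≈ (0.949, 0.011, 0.314); φ = arcsin(p_z) ≈ 18.28°, λ = atan2(p_y, p_x) ≈ 0.69°.

≈ lat 18.3°, lon 0.7°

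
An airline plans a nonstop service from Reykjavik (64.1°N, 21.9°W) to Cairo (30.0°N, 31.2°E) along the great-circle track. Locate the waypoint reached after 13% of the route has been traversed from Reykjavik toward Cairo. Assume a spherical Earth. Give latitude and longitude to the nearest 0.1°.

≈ (61.5°N, 9.7°W)

Convert each endpoint to a unit vector on the sphere (x = cos φ cos λ, y = cos φ sin λ, z = sin φ).
The central angle between the endpoints is δ = arccos(p₁·p₂) ≈ 0.827 rad (47.4°).
Interpolate at f = 0.13 with slerp weights a = sin((1−f)δ)/sin δ ≈ 0.896, b = sin(fδ)/sin δ ≈ 0.146.
p = a·p₁ + b·p₂ ≈ (0.471, -0.080, 0.878); φ = arcsin(p_z) ≈ 61.46°, λ = atan2(p_y, p_x) ≈ -9.70°.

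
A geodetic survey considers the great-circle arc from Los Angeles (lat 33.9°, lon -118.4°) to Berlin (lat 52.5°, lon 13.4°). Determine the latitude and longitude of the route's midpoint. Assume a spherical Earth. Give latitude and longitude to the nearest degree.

Convert each endpoint to a unit vector on the sphere (x = cos φ cos λ, y = cos φ sin λ, z = sin φ).
The central angle between the endpoints is δ = arccos(p₁·p₂) ≈ 1.465 rad (83.9°).
Interpolate at f = 1/2 with slerp weights a = sin((1−f)δ)/sin δ ≈ 0.672, b = sin(fδ)/sin δ ≈ 0.672.
p = a·p₁ + b·p₂ ≈ (0.133, -0.396, 0.909); φ = arcsin(p_z) ≈ 65.31°, λ = atan2(p_y, p_x) ≈ -71.47°.

≈ lat 65°, lon -71°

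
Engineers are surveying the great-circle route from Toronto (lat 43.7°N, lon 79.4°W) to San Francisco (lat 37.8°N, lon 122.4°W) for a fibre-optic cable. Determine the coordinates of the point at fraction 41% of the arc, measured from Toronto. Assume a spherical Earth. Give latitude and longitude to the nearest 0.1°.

Write both endpoints as unit vectors p₁, p₂ with components (cos φ cos λ, cos φ sin λ, sin φ).
The central angle between the endpoints is δ = arccos(p₁·p₂) ≈ 0.571 rad (32.7°).
Interpolate at f = 0.41 with slerp weights a = sin((1−f)δ)/sin δ ≈ 0.612, b = sin(fδ)/sin δ ≈ 0.429.
p = a·p₁ + b·p₂ ≈ (-0.100, -0.721, 0.686); φ = arcsin(p_z) ≈ 43.29°, λ = atan2(p_y, p_x) ≈ -97.93°.

≈ lat 43.3°N, lon 97.9°W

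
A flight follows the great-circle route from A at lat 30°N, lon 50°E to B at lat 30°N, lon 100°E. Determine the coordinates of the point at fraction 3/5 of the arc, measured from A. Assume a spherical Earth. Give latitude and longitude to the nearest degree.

≈ lat 32°N, lon 80°E

Convert each endpoint to a unit vector on the sphere (x = cos φ cos λ, y = cos φ sin λ, z = sin φ).
The central angle between the endpoints is δ = arccos(p₁·p₂) ≈ 0.749 rad (42.9°).
Interpolate at f = 3/5 with slerp weights a = sin((1−f)δ)/sin δ ≈ 0.433, b = sin(fδ)/sin δ ≈ 0.638.
p = a·p₁ + b·p₂ ≈ (0.145, 0.832, 0.536); φ = arcsin(p_z) ≈ 32.40°, λ = atan2(p_y, p_x) ≈ 80.09°.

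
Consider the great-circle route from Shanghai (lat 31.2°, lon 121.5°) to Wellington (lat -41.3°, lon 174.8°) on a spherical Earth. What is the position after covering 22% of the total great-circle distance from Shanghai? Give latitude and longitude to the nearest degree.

≈ lat 15°, lon 133°

From cos δ = sin φ₁ sin φ₂ + cos φ₁ cos φ₂ cos Δλ, the central angle is δ ≈ 1.529 rad (87.6°).
Interpolate at f = 0.22 with slerp weights a = sin((1−f)δ)/sin δ ≈ 0.930, b = sin(fδ)/sin δ ≈ 0.330.
p = a·p₁ + b·p₂ ≈ (-0.663, 0.701, 0.264); φ = arcsin(p_z) ≈ 15.30°, λ = atan2(p_y, p_x) ≈ 133.40°.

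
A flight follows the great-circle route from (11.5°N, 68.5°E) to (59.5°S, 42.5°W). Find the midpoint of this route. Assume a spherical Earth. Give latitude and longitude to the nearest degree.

≈ (36°S, 38°E)

Convert each endpoint to a unit vector on the sphere (x = cos φ cos λ, y = cos φ sin λ, z = sin φ).
The central angle between the endpoints is δ = arccos(p₁·p₂) ≈ 1.928 rad (110.5°).
Interpolate at f = 1/2 with slerp weights a = sin((1−f)δ)/sin δ ≈ 0.877, b = sin(fδ)/sin δ ≈ 0.877.
p = a·p₁ + b·p₂ ≈ (0.643, 0.499, -0.581); φ = arcsin(p_z) ≈ -35.51°, λ = atan2(p_y, p_x) ≈ 37.80°.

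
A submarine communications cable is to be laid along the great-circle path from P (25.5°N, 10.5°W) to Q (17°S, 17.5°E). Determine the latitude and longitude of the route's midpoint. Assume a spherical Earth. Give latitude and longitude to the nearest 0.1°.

≈ (4.4°N, 3.9°E)

Convert each endpoint to a unit vector on the sphere (x = cos φ cos λ, y = cos φ sin λ, z = sin φ).
The central angle between the endpoints is δ = arccos(p₁·p₂) ≈ 0.881 rad (50.5°).
Interpolate at f = 1/2 with slerp weights a = sin((1−f)δ)/sin δ ≈ 0.553, b = sin(fδ)/sin δ ≈ 0.553.
p = a·p₁ + b·p₂ ≈ (0.995, 0.068, 0.076); φ = arcsin(p_z) ≈ 4.38°, λ = atan2(p_y, p_x) ≈ 3.91°.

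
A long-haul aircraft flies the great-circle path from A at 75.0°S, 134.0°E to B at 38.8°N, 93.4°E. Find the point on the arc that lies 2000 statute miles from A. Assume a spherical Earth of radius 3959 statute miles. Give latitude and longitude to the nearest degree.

≈ 48°S, 110°E

From cos δ = sin φ₁ sin φ₂ + cos φ₁ cos φ₂ cos Δλ, the central angle is δ ≈ 2.040 rad (116.9°). The total great-circle distance is δ·R ≈ 2.040 × 3959 ≈ 8076 mi, so the target fraction is f = 2000/8076 ≈ 0.248.
Interpolate at f ≈ 0.248 with slerp weights a = sin((1−f)δ)/sin δ ≈ 1.120, b = sin(fδ)/sin δ ≈ 0.543.
p = a·p₁ + b·p₂ ≈ (-0.227, 0.631, -0.742); φ = arcsin(p_z) ≈ -47.92°, λ = atan2(p_y, p_x) ≈ 109.76°.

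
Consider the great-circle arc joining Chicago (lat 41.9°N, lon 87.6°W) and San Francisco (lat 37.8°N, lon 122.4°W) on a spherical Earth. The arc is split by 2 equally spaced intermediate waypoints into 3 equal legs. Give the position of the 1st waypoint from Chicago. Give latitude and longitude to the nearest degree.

≈ lat 42°N, lon 100°W

Write both endpoints as unit vectors p₁, p₂ with components (cos φ cos λ, cos φ sin λ, sin φ).
The central angle between the endpoints is δ = arccos(p₁·p₂) ≈ 0.468 rad (26.8°).
Interpolate at f = 1/3 with slerp weights a = sin((1−f)δ)/sin δ ≈ 0.681, b = sin(fδ)/sin δ ≈ 0.344.
p = a·p₁ + b·p₂ ≈ (-0.125, -0.736, 0.666); φ = arcsin(p_z) ≈ 41.73°, λ = atan2(p_y, p_x) ≈ -99.61°.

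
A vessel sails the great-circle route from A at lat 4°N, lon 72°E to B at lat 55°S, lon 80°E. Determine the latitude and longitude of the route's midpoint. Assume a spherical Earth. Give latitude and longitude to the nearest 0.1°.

≈ lat 25.6°S, lon 74.9°E

Write both endpoints as unit vectors p₁, p₂ with components (cos φ cos λ, cos φ sin λ, sin φ).
The central angle between the endpoints is δ = arccos(p₁·p₂) ≈ 1.036 rad (59.4°).
Interpolate at f = 1/2 with slerp weights a = sin((1−f)δ)/sin δ ≈ 0.576, b = sin(fδ)/sin δ ≈ 0.576.
p = a·p₁ + b·p₂ ≈ (0.235, 0.871, -0.431); φ = arcsin(p_z) ≈ -25.55°, λ = atan2(p_y, p_x) ≈ 74.92°.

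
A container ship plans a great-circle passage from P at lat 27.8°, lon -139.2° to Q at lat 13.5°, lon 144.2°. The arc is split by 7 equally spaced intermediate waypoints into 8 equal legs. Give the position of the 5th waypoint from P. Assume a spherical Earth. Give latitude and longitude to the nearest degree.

Convert each endpoint to a unit vector on the sphere (x = cos φ cos λ, y = cos φ sin λ, z = sin φ).
The central angle between the endpoints is δ = arccos(p₁·p₂) ≈ 1.257 rad (72.0°).
Interpolate at f = 5/8 with slerp weights a = sin((1−f)δ)/sin δ ≈ 0.478, b = sin(fδ)/sin δ ≈ 0.744.
p = a·p₁ + b·p₂ ≈ (-0.906, 0.147, 0.396); φ = arcsin(p_z) ≈ 23.35°, λ = atan2(p_y, p_x) ≈ 170.79°.

≈ lat 23°, lon 171°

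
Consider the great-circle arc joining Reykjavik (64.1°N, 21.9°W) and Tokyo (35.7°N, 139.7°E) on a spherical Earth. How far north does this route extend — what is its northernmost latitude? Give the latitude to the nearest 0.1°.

≈ 83.5°N

The great circle lies in the plane with unit normal n̂ = (p₁ × p₂)/|p₁ × p₂|.
Here n̂_z ≈ +0.114; the vertex latitude is φ_max = arccos|n̂_z| ≈ 83.5°.
Check via Clairaut: cos φ_max = |cos φ₁| · sin C = cos(64.1°)·sin(15.1°) ≈ 0.114, again giving ≈ 83.5°.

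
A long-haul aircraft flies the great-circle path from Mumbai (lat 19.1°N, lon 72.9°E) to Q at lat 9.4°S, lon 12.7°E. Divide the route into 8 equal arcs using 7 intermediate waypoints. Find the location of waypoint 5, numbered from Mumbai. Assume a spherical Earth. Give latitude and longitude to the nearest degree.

≈ lat 2°N, lon 35°E

Write both endpoints as unit vectors p₁, p₂ with components (cos φ cos λ, cos φ sin λ, sin φ).
The central angle between the endpoints is δ = arccos(p₁·p₂) ≈ 1.148 rad (65.8°).
Interpolate at f = 5/8 with slerp weights a = sin((1−f)δ)/sin δ ≈ 0.458, b = sin(fδ)/sin δ ≈ 0.721.
p = a·p₁ + b·p₂ ≈ (0.821, 0.570, 0.032); φ = arcsin(p_z) ≈ 1.83°, λ = atan2(p_y, p_x) ≈ 34.76°.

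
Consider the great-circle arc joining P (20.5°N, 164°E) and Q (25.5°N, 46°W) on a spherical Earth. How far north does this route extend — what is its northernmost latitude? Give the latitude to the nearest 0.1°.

The great circle lies in the plane with unit normal n̂ = (p₁ × p₂)/|p₁ × p₂|.
Here n̂_z ≈ +0.520; the vertex latitude is φ_max = arccos|n̂_z| ≈ 58.7°.
Check via Clairaut: cos φ_max = |cos φ₁| · sin C = cos(20.5°)·sin(33.7°) ≈ 0.520, again giving ≈ 58.7°.

≈ 58.7°N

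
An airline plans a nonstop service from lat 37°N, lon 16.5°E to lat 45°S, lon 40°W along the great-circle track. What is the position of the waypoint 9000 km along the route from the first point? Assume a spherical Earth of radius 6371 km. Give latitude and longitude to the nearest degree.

≈ lat 33°S, lon 28°W

Write both endpoints as unit vectors p₁, p₂ with components (cos φ cos λ, cos φ sin λ, sin φ).
The central angle between the endpoints is δ = arccos(p₁·p₂) ≈ 1.685 rad (96.5°). The total great-circle distance is δ·R ≈ 1.685 × 6371 ≈ 10735 km, so the target fraction is f = 9000/10735 ≈ 0.838.
Interpolate at f ≈ 0.838 with slerp weights a = sin((1−f)δ)/sin δ ≈ 0.271, b = sin(fδ)/sin δ ≈ 0.994.
p = a·p₁ + b·p₂ ≈ (0.746, -0.390, -0.540); φ = arcsin(p_z) ≈ -32.68°, λ = atan2(p_y, p_x) ≈ -27.63°.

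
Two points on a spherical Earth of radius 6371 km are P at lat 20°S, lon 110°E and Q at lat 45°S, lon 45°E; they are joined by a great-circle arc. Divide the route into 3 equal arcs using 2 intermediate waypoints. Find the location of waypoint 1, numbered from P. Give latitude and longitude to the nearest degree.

From cos δ = sin φ₁ sin φ₂ + cos φ₁ cos φ₂ cos Δλ, the central angle is δ ≈ 1.021 rad (58.5°).
Interpolate at f = 1/3 with slerp weights a = sin((1−f)δ)/sin δ ≈ 0.738, b = sin(fδ)/sin δ ≈ 0.391.
p = a·p₁ + b·p₂ ≈ (-0.041, 0.847, -0.529); φ = arcsin(p_z) ≈ -31.95°, λ = atan2(p_y, p_x) ≈ 92.80°.

≈ lat 32°S, lon 93°E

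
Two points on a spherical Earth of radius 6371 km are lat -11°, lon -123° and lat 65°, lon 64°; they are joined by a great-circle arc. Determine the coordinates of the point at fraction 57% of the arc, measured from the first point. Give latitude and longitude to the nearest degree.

≈ lat 60°, lon -130°

Convert each endpoint to a unit vector on the sphere (x = cos φ cos λ, y = cos φ sin λ, z = sin φ).
The central angle between the endpoints is δ = arccos(p₁·p₂) ≈ 2.195 rad (125.8°).
Interpolate at f = 0.57 with slerp weights a = sin((1−f)δ)/sin δ ≈ 0.998, b = sin(fδ)/sin δ ≈ 1.170.
p = a·p₁ + b·p₂ ≈ (-0.317, -0.377, 0.870); φ = arcsin(p_z) ≈ 60.48°, λ = atan2(p_y, p_x) ≈ -130.03°.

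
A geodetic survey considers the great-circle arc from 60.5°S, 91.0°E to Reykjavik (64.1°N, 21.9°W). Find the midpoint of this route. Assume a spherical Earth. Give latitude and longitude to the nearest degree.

From cos δ = sin φ₁ sin φ₂ + cos φ₁ cos φ₂ cos Δλ, the central angle is δ ≈ 2.619 rad (150.1°).
Interpolate at f = 1/2 with slerp weights a = sin((1−f)δ)/sin δ ≈ 1.936, b = sin(fδ)/sin δ ≈ 1.936.
p = a·p₁ + b·p₂ ≈ (0.768, 0.638, 0.057); φ = arcsin(p_z) ≈ 3.24°, λ = atan2(p_y, p_x) ≈ 39.71°.

≈ 3°N, 40°E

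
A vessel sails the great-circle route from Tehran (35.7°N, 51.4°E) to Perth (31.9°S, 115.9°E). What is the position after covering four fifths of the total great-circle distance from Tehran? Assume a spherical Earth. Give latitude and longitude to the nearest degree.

≈ (19°S, 102°E)

The haversine formula gives a central angle δ ≈ 1.582 rad (90.7°) between the endpoints.
Interpolate at f = 4/5 with slerp weights a = sin((1−f)δ)/sin δ ≈ 0.311, b = sin(fδ)/sin δ ≈ 0.954.
p = a·p₁ + b·p₂ ≈ (-0.196, 0.926, -0.322); φ = arcsin(p_z) ≈ -18.81°, λ = atan2(p_y, p_x) ≈ 101.95°.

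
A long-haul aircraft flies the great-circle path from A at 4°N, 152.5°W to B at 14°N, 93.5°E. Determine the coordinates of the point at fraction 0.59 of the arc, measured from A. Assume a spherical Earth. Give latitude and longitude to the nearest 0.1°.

The haversine formula gives a central angle δ ≈ 1.957 rad (112.1°) between the endpoints.
Interpolate at f = 0.59 with slerp weights a = sin((1−f)δ)/sin δ ≈ 0.776, b = sin(fδ)/sin δ ≈ 0.987.
p = a·p₁ + b·p₂ ≈ (-0.745, 0.599, 0.293); φ = arcsin(p_z) ≈ 17.04°, λ = atan2(p_y, p_x) ≈ 141.22°.

≈ 17.0°N, 141.2°E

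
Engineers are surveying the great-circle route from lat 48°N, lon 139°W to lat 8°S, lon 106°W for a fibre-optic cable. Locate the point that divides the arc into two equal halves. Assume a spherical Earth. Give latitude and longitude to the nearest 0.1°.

≈ lat 20.8°N, lon 119.2°W

Convert each endpoint to a unit vector on the sphere (x = cos φ cos λ, y = cos φ sin λ, z = sin φ).
The central angle between the endpoints is δ = arccos(p₁·p₂) ≈ 1.101 rad (63.1°).
Interpolate at f = 1/2 with slerp weights a = sin((1−f)δ)/sin δ ≈ 0.587, b = sin(fδ)/sin δ ≈ 0.587.
p = a·p₁ + b·p₂ ≈ (-0.456, -0.816, 0.354); φ = arcsin(p_z) ≈ 20.76°, λ = atan2(p_y, p_x) ≈ -119.22°.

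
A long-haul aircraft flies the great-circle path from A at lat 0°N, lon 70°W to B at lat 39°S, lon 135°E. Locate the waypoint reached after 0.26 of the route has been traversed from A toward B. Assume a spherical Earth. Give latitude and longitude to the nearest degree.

≈ lat 31°S, lon 88°W

Write both endpoints as unit vectors p₁, p₂ with components (cos φ cos λ, cos φ sin λ, sin φ).
The central angle between the endpoints is δ = arccos(p₁·p₂) ≈ 2.352 rad (134.8°).
Interpolate at f = 0.26 with slerp weights a = sin((1−f)δ)/sin δ ≈ 1.388, b = sin(fδ)/sin δ ≈ 0.809.
p = a·p₁ + b·p₂ ≈ (0.030, -0.860, -0.509); φ = arcsin(p_z) ≈ -30.60°, λ = atan2(p_y, p_x) ≈ -87.98°.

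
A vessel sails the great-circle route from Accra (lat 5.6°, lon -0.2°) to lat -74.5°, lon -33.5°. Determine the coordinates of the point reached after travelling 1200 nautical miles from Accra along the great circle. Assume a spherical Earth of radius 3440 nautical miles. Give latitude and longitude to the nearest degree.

From cos δ = sin φ₁ sin φ₂ + cos φ₁ cos φ₂ cos Δλ, the central angle is δ ≈ 1.442 rad (82.6°). The total great-circle distance is δ·R ≈ 1.442 × 3440 ≈ 4961 nmi, so the target fraction is f = 1200/4961 ≈ 0.242.
Interpolate at f ≈ 0.242 with slerp weights a = sin((1−f)δ)/sin δ ≈ 0.896, b = sin(fδ)/sin δ ≈ 0.345.
p = a·p₁ + b·p₂ ≈ (0.968, -0.054, -0.245); φ = arcsin(p_z) ≈ -14.17°, λ = atan2(p_y, p_x) ≈ -3.19°.

≈ lat -14°, lon -3°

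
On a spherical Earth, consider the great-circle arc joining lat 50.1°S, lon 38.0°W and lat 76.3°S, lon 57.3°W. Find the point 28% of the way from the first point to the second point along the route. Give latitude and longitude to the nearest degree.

From cos δ = sin φ₁ sin φ₂ + cos φ₁ cos φ₂ cos Δλ, the central angle is δ ≈ 0.476 rad (27.3°).
Interpolate at f = 0.28 with slerp weights a = sin((1−f)δ)/sin δ ≈ 0.733, b = sin(fδ)/sin δ ≈ 0.290.
p = a·p₁ + b·p₂ ≈ (0.408, -0.347, -0.844); φ = arcsin(p_z) ≈ -57.61°, λ = atan2(p_y, p_x) ≈ -40.43°.

≈ lat 58°S, lon 40°W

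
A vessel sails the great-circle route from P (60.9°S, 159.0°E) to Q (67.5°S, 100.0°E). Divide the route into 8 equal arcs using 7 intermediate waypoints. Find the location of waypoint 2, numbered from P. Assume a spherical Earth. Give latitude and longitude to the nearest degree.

Convert each endpoint to a unit vector on the sphere (x = cos φ cos λ, y = cos φ sin λ, z = sin φ).
The central angle between the endpoints is δ = arccos(p₁·p₂) ≈ 0.444 rad (25.4°).
Interpolate at f = 2/8 with slerp weights a = sin((1−f)δ)/sin δ ≈ 0.761, b = sin(fδ)/sin δ ≈ 0.258.
p = a·p₁ + b·p₂ ≈ (-0.363, 0.230, -0.903); φ = arcsin(p_z) ≈ -64.58°, λ = atan2(p_y, p_x) ≈ 147.64°.

≈ (65°S, 148°E)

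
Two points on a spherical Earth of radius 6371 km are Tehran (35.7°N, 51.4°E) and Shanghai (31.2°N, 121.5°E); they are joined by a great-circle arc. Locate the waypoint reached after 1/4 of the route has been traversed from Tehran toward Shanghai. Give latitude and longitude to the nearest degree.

≈ 39°N, 69°E

The haversine formula gives a central angle δ ≈ 1.002 rad (57.4°) between the endpoints.
Interpolate at f = 1/4 with slerp weights a = sin((1−f)δ)/sin δ ≈ 0.810, b = sin(fδ)/sin δ ≈ 0.294.
p = a·p₁ + b·p₂ ≈ (0.279, 0.729, 0.625); φ = arcsin(p_z) ≈ 38.70°, λ = atan2(p_y, p_x) ≈ 69.05°.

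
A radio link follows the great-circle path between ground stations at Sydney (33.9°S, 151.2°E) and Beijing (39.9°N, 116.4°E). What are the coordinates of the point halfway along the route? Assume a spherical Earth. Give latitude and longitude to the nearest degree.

The haversine formula gives a central angle δ ≈ 1.405 rad (80.5°) between the endpoints.
Interpolate at f = 1/2 with slerp weights a = sin((1−f)δ)/sin δ ≈ 0.655, b = sin(fδ)/sin δ ≈ 0.655.
p = a·p₁ + b·p₂ ≈ (-0.700, 0.712, 0.055); φ = arcsin(p_z) ≈ 3.14°, λ = atan2(p_y, p_x) ≈ 134.51°.

≈ 3°N, 135°E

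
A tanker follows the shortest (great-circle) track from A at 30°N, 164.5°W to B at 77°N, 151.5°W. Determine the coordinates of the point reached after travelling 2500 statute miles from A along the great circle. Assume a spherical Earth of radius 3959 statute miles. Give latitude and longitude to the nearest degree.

Convert each endpoint to a unit vector on the sphere (x = cos φ cos λ, y = cos φ sin λ, z = sin φ).
The central angle between the endpoints is δ = arccos(p₁·p₂) ≈ 0.827 rad (47.4°). The total great-circle distance is δ·R ≈ 0.827 × 3959 ≈ 3275 mi, so the target fraction is f = 2500/3275 ≈ 0.763.
Interpolate at f ≈ 0.763 with slerp weights a = sin((1−f)δ)/sin δ ≈ 0.264, b = sin(fδ)/sin δ ≈ 0.802.
p = a·p₁ + b·p₂ ≈ (-0.379, -0.147, 0.914); φ = arcsin(p_z) ≈ 66.01°, λ = atan2(p_y, p_x) ≈ -158.77°.

≈ 66°N, 159°W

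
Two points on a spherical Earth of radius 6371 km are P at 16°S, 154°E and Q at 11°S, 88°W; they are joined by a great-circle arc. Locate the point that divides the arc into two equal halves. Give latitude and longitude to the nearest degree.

Convert each endpoint to a unit vector on the sphere (x = cos φ cos λ, y = cos φ sin λ, z = sin φ).
The central angle between the endpoints is δ = arccos(p₁·p₂) ≈ 1.972 rad (113.0°).
Interpolate at f = 1/2 with slerp weights a = sin((1−f)δ)/sin δ ≈ 0.906, b = sin(fδ)/sin δ ≈ 0.906.
p = a·p₁ + b·p₂ ≈ (-0.751, -0.507, -0.422); φ = arcsin(p_z) ≈ -24.99°, λ = atan2(p_y, p_x) ≈ -146.00°.

≈ 25°S, 146°W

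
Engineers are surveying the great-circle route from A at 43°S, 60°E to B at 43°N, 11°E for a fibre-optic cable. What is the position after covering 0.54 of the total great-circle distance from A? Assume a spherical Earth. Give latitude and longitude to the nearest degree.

≈ 4°N, 34°E

Write both endpoints as unit vectors p₁, p₂ with components (cos φ cos λ, cos φ sin λ, sin φ).
The central angle between the endpoints is δ = arccos(p₁·p₂) ≈ 1.685 rad (96.6°).
Interpolate at f = 0.54 with slerp weights a = sin((1−f)δ)/sin δ ≈ 0.704, b = sin(fδ)/sin δ ≈ 0.795.
p = a·p₁ + b·p₂ ≈ (0.828, 0.557, 0.062); φ = arcsin(p_z) ≈ 3.53°, λ = atan2(p_y, p_x) ≈ 33.93°.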